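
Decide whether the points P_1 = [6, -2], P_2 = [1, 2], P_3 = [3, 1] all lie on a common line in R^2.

No

P_1P_2 = (-5, 4), P_1P_3 = (-3, 3).
Twice the signed area of △P_1P_2P_3 is (-5)(3) − (4)(-3) = -3.
The area is nonzero, so the three points are not collinear.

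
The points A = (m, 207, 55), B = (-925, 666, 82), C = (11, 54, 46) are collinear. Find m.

-223

Collinearity requires AB × AC = 0; each component is linear in m.
The y-component gives (-36)m + (-8028) = 0, so m = -223.
The remaining components then also vanish.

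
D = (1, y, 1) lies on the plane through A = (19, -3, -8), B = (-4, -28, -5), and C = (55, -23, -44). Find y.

-10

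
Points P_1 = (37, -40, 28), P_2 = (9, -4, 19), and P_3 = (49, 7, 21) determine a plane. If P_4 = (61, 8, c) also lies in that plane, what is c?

A normal to the plane is n = P_1P_2 × P_1P_3 = (171, -304, -1748).
P_4 lies in the plane iff n · P_1P_4 = 0.
This gives (-1748)c + (38456) = 0, so c = 22.

22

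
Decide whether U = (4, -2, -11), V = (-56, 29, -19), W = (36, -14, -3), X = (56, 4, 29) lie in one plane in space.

No

The four points are coplanar iff the 3×3 determinant with rows UV, UW, UX is zero.
Rows: (-60, 31, -8), (32, -12, 8), (52, 6, 40).
Expanding along the first row: (-60)(-528) − (31)(864) + (-8)(816) = -1632.
Nonzero ⇒ not coplanar.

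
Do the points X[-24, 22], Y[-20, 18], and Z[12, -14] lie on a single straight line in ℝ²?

XY = (4, -4), XZ = (36, -36).
Checking proportionality: XZ = 9·XY, so the vectors are parallel and the points are collinear.

Yes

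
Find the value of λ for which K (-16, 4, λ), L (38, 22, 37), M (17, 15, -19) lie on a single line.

Collinearity requires KL × KM = 0; each component is linear in λ.
The x-component gives (-7)λ + (-749) = 0, so λ = -107.
The remaining components then also vanish.

-107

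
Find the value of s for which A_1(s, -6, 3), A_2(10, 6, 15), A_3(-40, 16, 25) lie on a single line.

Direction A_2A_3 = (-50, 10, 10). From the y-coordinate of A_1, the parameter along the line is τ = (-6 − 6)/10 = -6/5.
Then s = 10 + (-6/5)·(-50) = 70.

70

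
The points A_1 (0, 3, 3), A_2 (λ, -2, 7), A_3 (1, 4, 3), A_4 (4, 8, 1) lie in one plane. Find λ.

-3

The points are coplanar iff A_1A_2 · (A_1A_3 × A_1A_4) = 0.
Expanding, this is linear in λ: (-2)λ + (-6) = 0.
So λ = -3.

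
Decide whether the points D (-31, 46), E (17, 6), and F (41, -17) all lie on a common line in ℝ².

No

DE = (48, -40), DF = (72, -63).
Twice the signed area of △DEF is (48)(-63) − (-40)(72) = -144.
The area is nonzero, so the three points are not collinear.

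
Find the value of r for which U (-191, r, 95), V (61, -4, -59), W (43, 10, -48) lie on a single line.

Direction VW = (-18, 14, 11). From the x-coordinate of U, the parameter along the line is τ = (-191 − 61)/(-18) = 14.
Then r = (-4) + 14·(14) = 192.

192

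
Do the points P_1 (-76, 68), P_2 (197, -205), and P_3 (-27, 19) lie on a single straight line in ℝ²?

Yes

P_1P_2 = (273, -273), P_1P_3 = (49, -49).
Checking proportionality: P_1P_3 = 7/39·P_1P_2, so the vectors are parallel and the points are collinear.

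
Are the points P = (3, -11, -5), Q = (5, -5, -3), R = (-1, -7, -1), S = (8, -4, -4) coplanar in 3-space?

A normal to the plane through P, Q, R is n = PQ × PR = (16, -16, 32).
The plane has equation n·X = 64. For S: n·S = 64.
Equal, so S lies in the plane and all four are coplanar.

Yes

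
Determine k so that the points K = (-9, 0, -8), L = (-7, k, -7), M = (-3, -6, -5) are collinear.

Direction KM = (6, -6, 3). From the x-coordinate of L, the parameter along the line is τ = (-7 − (-9))/6 = 1/3.
Then k = 0 + 1/3·(-6) = -2.

-2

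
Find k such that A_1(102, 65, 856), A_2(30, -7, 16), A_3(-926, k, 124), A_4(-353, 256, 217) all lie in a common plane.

Normal to plane A_1A_2A_4: n = (206448, 336192, -46512); plane equation n·P = 3095904.
Requiring n·A_3 = 3095904: (336192)k + (-196938336) = 3095904.
So k = 595.

595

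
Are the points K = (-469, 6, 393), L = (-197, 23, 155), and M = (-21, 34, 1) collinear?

KL = (272, 17, -238), KM = (448, 28, -392).
Each component of KM is 28/17 times the corresponding component of KL, so KM = 28/17·KL and the points are collinear.

Yes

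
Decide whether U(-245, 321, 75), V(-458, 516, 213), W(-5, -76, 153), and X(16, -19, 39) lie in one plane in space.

Yes

A normal to the plane through U, V, W is n = UV × UW = (69996, 49734, 37761).
The plane has equation n·P = 1647669. For X: n·X = 1647669.
Equal, so X lies in the plane and all four are coplanar.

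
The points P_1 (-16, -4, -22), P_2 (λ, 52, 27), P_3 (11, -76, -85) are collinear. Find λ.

-37

Direction P_1P_3 = (27, -72, -63). From the y-coordinate of P_2, the parameter along the line is τ = (52 − (-4))/(-72) = -7/9.
Then λ = (-16) + (-7/9)·(27) = -37.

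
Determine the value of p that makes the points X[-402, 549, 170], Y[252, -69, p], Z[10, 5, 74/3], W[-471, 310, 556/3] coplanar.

The points are coplanar iff XY · (XZ × XW) = 0.
Expanding, this is linear in p: (-136004)p + (-7344216) = 0.
So p = -54.

-54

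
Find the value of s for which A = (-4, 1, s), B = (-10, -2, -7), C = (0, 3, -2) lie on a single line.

-4

Direction BC = (10, 5, 5). From the x-coordinate of A, the parameter along the line is τ = (-4 − (-10))/10 = 3/5.
Then s = (-7) + 3/5·(5) = -4.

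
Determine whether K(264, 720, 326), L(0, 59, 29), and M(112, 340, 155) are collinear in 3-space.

No

KL = (-264, -661, -297), KM = (-152, -380, -171).
Comparing components 2 and 3: (-661)(-171) − (-297)(-380) = 171 ≠ 0, so KL and KM are not parallel and the points are not collinear.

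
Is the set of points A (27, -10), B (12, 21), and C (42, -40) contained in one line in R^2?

No

AB = (-15, 31), AC = (15, -30).
det[AB; AC] = (-15)(-30) − (31)(15) = -15.
The determinant is nonzero, so they are not collinear.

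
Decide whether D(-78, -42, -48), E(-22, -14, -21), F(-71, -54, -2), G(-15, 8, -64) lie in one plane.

No

A normal to the plane through D, E, F is n = DE × DF = (1612, -2387, -868).
The plane has equation n·P = 16182. For G: n·G = 12276.
12276 ≠ 16182, so G is off the plane.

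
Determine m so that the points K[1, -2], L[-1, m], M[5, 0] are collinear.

-3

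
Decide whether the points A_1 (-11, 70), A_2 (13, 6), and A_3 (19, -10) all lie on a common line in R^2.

Yes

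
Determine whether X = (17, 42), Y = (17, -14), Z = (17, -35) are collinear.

Yes

XY = (0, -56), XZ = (0, -77).
Twice the signed area of △XYZ is (0)(-77) − (-56)(0) = 0.
The triangle is degenerate (zero area), so the points are collinear.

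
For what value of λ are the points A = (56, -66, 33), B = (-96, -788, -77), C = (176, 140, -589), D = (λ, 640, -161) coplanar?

240

Coplanarity ⇔ det[AB; AC; AD] = 0.
Expanding, this is linear in λ: (471744)λ + (-113218560) = 0.
So λ = 240.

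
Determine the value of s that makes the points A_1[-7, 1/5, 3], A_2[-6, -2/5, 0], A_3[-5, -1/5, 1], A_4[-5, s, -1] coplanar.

Coplanarity ⇔ det[A_1A_2; A_1A_3; A_1A_4] = 0.
Expanding, this is linear in s: (-4)s + (-12/5) = 0.
So s = -3/5.

-3/5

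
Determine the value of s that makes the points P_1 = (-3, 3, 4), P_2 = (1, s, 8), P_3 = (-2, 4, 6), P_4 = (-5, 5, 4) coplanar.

3

Normal to plane P_1P_3P_4: n = (-4, -4, 4); plane equation n·P = 16.
Requiring n·P_2 = 16: (-4)s + (28) = 16.
So s = 3.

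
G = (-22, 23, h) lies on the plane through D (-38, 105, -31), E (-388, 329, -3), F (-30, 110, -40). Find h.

Coplanarity requires DE · (DF × DG) = 0.
DE = (-350, 224, 28), DF = (8, 5, -9); the triple product is linear in h with coefficient -3542 and constant term 95634.
Setting it to zero: h = 27.

27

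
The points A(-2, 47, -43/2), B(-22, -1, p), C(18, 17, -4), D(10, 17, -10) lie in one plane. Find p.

The points are coplanar iff AB · (AC × AD) = 0.
Expanding, this is linear in p: (-240)p + (-7800) = 0.
So p = -65/2.

-65/2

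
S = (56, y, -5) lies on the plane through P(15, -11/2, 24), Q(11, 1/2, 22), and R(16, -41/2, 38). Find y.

-35/2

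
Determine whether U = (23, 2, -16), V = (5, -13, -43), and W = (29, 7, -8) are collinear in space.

No

UV = (-18, -15, -27), UW = (6, 5, 8).
UV × UW = (15, -18, 0).
The cross product is nonzero, so the points do not lie on one line.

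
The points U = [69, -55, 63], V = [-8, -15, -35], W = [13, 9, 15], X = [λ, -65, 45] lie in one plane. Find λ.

Normal to plane UVW: n = (4352, 1792, -2688); plane equation n·P = 32384.
Requiring n·X = 32384: (4352)λ + (-237440) = 32384.
So λ = 62.

62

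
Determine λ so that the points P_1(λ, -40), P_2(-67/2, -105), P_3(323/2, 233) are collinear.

Collinearity: (P_1 − P_2) must be parallel to (P_3 − P_2) = (195, 338).
Cross-multiplying the components: (λ − (-67/2))·(338) = (65)·(195).
Solving gives λ = 4.

4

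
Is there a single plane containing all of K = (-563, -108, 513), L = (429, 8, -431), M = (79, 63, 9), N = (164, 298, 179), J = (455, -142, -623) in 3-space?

No

The plane through K, L, M has normal n = KL × KM = (102960, -106080, 95160) and equation n·P = 2307240.
Checking the remaining points: n·N = 2307240, n·J = 2625480.
Since n·J = 2625480 ≠ 2307240, J is off the plane and the points are not all coplanar.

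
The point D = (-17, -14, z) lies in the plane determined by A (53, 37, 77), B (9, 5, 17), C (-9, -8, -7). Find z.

-19

Coplanarity requires AB · (AC × AD) = 0.
AB = (-44, -32, -60), AC = (-62, -45, -84); the triple product is linear in z with coefficient -4 and constant term -76.
Setting it to zero: z = -19.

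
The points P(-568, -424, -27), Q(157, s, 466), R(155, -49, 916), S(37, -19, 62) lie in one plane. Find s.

Normal to plane PRS: n = (-348540, 506168, 65940); plane equation n·X = -18424892.
Requiring n·Q = -18424892: (506168)s + (-23992740) = -18424892.
So s = 11.

11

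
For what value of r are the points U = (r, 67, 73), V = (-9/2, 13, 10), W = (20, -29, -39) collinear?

-36

Collinearity requires UV × UW = 0; each component is linear in r.
The y-component gives (-49)r + (-1764) = 0, so r = -36.
The remaining components then also vanish.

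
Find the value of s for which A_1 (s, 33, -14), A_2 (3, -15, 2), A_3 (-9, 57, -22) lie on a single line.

-5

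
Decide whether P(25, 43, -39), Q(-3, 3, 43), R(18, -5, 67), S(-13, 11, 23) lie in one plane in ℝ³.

The four points are coplanar iff the 3×3 determinant with rows PQ, PR, PS is zero.
Rows: (-28, -40, 82), (-7, -48, 106), (-38, -32, 62).
Expanding along the first row: (-28)(416) − (-40)(3594) + (82)(-1600) = 912.
Nonzero ⇒ not coplanar.

No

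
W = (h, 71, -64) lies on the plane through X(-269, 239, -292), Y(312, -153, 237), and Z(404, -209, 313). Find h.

7

Coplanarity requires XY · (XZ × XW) = 0.
XY = (581, -392, 529), XZ = (673, -448, 605); the triple product is linear in h with coefficient -168 and constant term 1176.
Setting it to zero: h = 7.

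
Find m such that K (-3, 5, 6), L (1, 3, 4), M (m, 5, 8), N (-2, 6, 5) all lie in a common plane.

Normal to plane KLN: n = (4, 2, 6); plane equation n·P = 34.
Requiring n·M = 34: (4)m + (58) = 34.
So m = -6.

-6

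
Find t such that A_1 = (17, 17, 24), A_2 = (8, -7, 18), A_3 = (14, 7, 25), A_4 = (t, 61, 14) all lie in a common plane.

29

Normal to plane A_1A_2A_3: n = (-84, 27, 18); plane equation n·P = -537.
Requiring n·A_4 = -537: (-84)t + (1899) = -537.
So t = 29.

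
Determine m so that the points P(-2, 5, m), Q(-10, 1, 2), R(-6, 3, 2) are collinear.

2

Collinearity requires PQ × PR = 0; each component is linear in m.
The x-component gives (2)m + (-4) = 0, so m = 2.
The remaining components then also vanish.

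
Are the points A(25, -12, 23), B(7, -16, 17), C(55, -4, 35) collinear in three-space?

AB = (-18, -4, -6), AC = (30, 8, 12).
Comparing components 3 and 1: (-6)(30) − (-18)(12) = 36 ≠ 0, so AB and AC are not parallel and the points are not collinear.

No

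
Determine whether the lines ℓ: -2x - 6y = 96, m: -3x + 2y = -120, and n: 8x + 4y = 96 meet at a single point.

Intersecting ℓ and m: solving the 2×2 system gives (x, y) = (24, -24).
Substitute into n: (8)(24) + (4)(-24) = 96.
This equals 96, so (24, -24) lies on all three lines and they are concurrent.

Yes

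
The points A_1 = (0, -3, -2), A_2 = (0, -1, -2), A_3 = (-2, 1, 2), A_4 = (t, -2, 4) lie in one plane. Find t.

The points are coplanar iff A_1A_2 · (A_1A_3 × A_1A_4) = 0.
Expanding, this is linear in t: (8)t + (24) = 0.
So t = -3.

-3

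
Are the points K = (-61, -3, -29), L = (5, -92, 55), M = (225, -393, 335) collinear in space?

No

KL = (66, -89, 84), KM = (286, -390, 364).
KL × KM = (364, 0, -286).
The cross product is nonzero, so the points do not lie on one line.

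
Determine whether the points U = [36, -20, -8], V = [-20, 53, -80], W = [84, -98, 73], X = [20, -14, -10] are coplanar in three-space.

The four points are coplanar iff the 3×3 determinant with rows UV, UW, UX is zero.
Rows: (-56, 73, -72), (48, -78, 81), (-16, 6, -2).
Expanding along the first row: (-56)(-330) − (73)(1200) + (-72)(-960) = 0.
Zero determinant ⇒ coplanar.

Yes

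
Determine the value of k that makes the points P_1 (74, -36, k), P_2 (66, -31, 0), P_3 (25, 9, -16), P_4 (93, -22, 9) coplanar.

3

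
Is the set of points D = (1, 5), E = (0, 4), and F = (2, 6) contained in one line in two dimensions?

Yes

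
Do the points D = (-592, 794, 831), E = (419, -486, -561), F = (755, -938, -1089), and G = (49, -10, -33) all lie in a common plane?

Yes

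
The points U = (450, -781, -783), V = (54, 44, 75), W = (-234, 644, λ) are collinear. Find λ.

699

Collinearity requires UV × UW = 0; each component is linear in λ.
The x-component gives (825)λ + (-576675) = 0, so λ = 699.
The remaining components then also vanish.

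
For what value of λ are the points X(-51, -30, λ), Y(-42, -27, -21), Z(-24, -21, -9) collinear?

-27

Direction YZ = (18, 6, 12). From the x-coordinate of X, the parameter along the line is τ = (-51 − (-42))/18 = -1/2.
Then λ = (-21) + (-1/2)·(12) = -27.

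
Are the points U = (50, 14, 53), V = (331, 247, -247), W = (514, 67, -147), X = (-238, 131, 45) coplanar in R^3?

No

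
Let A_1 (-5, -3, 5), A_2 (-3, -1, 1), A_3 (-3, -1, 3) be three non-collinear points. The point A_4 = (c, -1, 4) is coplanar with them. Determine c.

-3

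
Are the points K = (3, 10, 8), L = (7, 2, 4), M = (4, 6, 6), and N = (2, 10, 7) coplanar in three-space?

With K as base: KL = (4, -8, -4), KM = (1, -4, -2), KN = (-1, 0, -1).
KM × KN = (4, 3, -4).
KL · (KM × KN) = 8.
Since 8 ≠ 0, the four points are not coplanar.

No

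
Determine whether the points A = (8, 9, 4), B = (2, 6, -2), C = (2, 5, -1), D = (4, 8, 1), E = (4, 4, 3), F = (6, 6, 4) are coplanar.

No

The plane through A, B, C has normal n = AB × AC = (-9, 6, 6) and equation n·P = 6.
Checking the remaining points: n·D = 18, n·E = 6, n·F = 6.
Since n·D = 18 ≠ 6, D is off the plane and the points are not all coplanar.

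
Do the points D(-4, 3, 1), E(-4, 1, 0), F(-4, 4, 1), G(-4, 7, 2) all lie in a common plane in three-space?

Yes

With D as base: DE = (0, -2, -1), DF = (0, 1, 0), DG = (0, 4, 1).
DF × DG = (1, 0, 0).
DE · (DF × DG) = 0.
The scalar triple product vanishes, so the four points are coplanar.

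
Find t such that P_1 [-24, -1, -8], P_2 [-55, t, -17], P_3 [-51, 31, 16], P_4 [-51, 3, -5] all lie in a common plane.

-13

Normal to plane P_1P_3P_4: n = (0, -567, 756); plane equation n·P = -5481.
Requiring n·P_2 = -5481: (-567)t + (-12852) = -5481.
So t = -13.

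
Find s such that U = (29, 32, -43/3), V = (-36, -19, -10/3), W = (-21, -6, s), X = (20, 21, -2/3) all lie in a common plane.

Normal to plane UVX: n = (-576, 2368/3, 256); plane equation n·P = 14656/3.
Requiring n·W = 14656/3: (256)s + (7360) = 14656/3.
So s = -29/3.

-29/3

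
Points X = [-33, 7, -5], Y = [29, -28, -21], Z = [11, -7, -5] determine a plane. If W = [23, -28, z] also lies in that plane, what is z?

-23

A normal to the plane is n = XY × XZ = (-224, -704, 672).
W lies in the plane iff n · XW = 0.
This gives (672)z + (15456) = 0, so z = -23.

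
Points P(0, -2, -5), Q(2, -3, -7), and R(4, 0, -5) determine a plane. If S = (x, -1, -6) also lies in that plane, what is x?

A normal to the plane is n = PQ × PR = (4, -8, 8).
S lies in the plane iff n · PS = 0.
This gives (4)x + (-16) = 0, so x = 4.

4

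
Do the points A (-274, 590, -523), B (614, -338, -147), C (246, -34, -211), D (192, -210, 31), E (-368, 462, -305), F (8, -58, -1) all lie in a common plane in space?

Yes

The plane through A, B, C has normal n = AB × AC = (-54912, -81536, -71552) and equation n·P = 4361344.
Checking the remaining points: n·D = 4361344, n·E = 4361344, n·F = 4361344.
All equal 4361344, so all 6 points lie in one plane.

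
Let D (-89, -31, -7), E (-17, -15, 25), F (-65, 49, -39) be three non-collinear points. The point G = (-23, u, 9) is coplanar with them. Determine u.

A normal to the plane is n = DE × DF = (-3072, 3072, 5376).
G lies in the plane iff n · DG = 0.
This gives (3072)u + (-21504) = 0, so u = 7.

7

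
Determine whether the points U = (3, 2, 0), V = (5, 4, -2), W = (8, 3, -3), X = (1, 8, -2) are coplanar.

With U as base: UV = (2, 2, -2), UW = (5, 1, -3), UX = (-2, 6, -2).
UW × UX = (16, 16, 32).
UV · (UW × UX) = 0.
The scalar triple product vanishes, so the four points are coplanar.

Yes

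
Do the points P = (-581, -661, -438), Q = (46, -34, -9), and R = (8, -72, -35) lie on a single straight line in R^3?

PQ = (627, 627, 429), PR = (589, 589, 403).
PQ × PR = (0, 0, 0).
The cross product vanishes, so the three points are collinear.

Yes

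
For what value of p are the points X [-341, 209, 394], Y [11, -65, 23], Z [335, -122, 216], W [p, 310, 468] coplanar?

-529

The points are coplanar iff XY · (XZ × XW) = 0.
Expanding, this is linear in p: (-74029)p + (-39161341) = 0.
So p = -529.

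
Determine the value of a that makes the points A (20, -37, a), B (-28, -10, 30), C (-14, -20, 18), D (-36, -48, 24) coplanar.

-9

The points are coplanar iff AB · (AC × AD) = 0.
Expanding, this is linear in a: (612)a + (5508) = 0.
So a = -9.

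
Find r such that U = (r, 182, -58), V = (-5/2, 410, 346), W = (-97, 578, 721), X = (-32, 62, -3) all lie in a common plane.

Coplanarity ⇔ det[UV; UW; UX] = 0.
Expanding, this is linear in r: (-71868)r + (5066694) = 0.
So r = 141/2.

141/2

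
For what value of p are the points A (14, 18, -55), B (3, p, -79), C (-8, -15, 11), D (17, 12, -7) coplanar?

Normal to plane ACD: n = (-1188, 1254, 231); plane equation n·P = -6765.
Requiring n·B = -6765: (1254)p + (-21813) = -6765.
So p = 12.

12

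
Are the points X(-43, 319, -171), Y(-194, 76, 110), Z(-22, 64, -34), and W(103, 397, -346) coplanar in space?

No

With X as base: XY = (-151, -243, 281), XZ = (21, -255, 137), XW = (146, 78, -175).
XZ × XW = (33939, 23677, 38868).
XY · (XZ × XW) = 43608.
Since 43608 ≠ 0, the four points are not coplanar.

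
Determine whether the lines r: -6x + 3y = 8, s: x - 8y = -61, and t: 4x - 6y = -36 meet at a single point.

Intersecting r and s: solving the 2×2 system gives (x, y) = (119/45, 358/45).
Substitute into t: (4)(119/45) + (-6)(358/45) = -1672/45.
But t requires -36 ≠ -1672/45, so the three lines have no common point.

No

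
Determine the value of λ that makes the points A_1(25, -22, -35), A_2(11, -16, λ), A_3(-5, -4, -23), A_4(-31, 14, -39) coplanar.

-3

The points are coplanar iff A_1A_2 · (A_1A_3 × A_1A_4) = 0.
Expanding, this is linear in λ: (-72)λ + (-216) = 0.
So λ = -3.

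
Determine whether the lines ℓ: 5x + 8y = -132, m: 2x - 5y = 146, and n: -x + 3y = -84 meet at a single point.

No

The three lines meet at one point iff the augmented coefficient matrix [aᵢ bᵢ cᵢ] has rank < 3, i.e. its determinant vanishes.
Here the determinant is -46.
Nonzero, so no common point exists.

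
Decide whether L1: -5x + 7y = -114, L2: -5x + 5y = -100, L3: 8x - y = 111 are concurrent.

Intersecting L1 and L2: solving the 2×2 system gives (x, y) = (13, -7).
Substitute into L3: (8)(13) + (-1)(-7) = 111.
This equals 111, so (13, -7) lies on all three lines and they are concurrent.

Yes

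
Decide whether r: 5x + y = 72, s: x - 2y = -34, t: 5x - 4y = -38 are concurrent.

Yes

Intersecting r and s: solving the 2×2 system gives (x, y) = (10, 22).
Substitute into t: (5)(10) + (-4)(22) = -38.
This equals -38, so (10, 22) lies on all three lines and they are concurrent.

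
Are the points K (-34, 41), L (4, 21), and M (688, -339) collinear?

Yes

KL = (38, -20), KM = (722, -380).
det[KL; KM] = (38)(-380) − (-20)(722) = 0.
The determinant is zero, so the points are collinear.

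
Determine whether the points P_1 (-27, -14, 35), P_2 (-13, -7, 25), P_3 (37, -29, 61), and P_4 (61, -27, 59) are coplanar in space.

A normal to the plane through P_1, P_2, P_3 is n = P_1P_2 × P_1P_3 = (32, -1004, -658).
The plane has equation n·P = -9838. For P_4: n·P_4 = -9762.
-9762 ≠ -9838, so P_4 is off the plane.

No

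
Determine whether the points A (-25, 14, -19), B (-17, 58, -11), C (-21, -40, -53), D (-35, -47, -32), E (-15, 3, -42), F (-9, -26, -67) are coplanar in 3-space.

The plane through A, B, C has normal n = AB × AC = (-1064, 304, -608) and equation n·P = 42408.
Checking the remaining points: n·D = 42408, n·E = 42408, n·F = 42408.
All equal 42408, so all 6 points lie in one plane.

Yes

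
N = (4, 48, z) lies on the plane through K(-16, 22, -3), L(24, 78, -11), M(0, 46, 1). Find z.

Coplanarity requires KL · (KM × KN) = 0.
KL = (40, 56, -8), KM = (16, 24, 4); the triple product is linear in z with coefficient 64 and constant term 1024.
Setting it to zero: z = -16.

-16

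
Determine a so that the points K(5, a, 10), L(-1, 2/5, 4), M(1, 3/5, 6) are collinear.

1

Direction LM = (2, 1/5, 2). From the x-coordinate of K, the parameter along the line is τ = (5 − (-1))/2 = 3.
Then a = 2/5 + 3·(1/5) = 1.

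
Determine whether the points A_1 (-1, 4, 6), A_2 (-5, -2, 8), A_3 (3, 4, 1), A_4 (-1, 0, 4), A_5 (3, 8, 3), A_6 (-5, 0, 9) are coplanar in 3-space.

The plane through A_1, A_2, A_3 has normal n = A_1A_2 × A_1A_3 = (30, -12, 24) and equation n·P = 66.
Checking the remaining points: n·A_4 = 66, n·A_5 = 66, n·A_6 = 66.
All equal 66, so all 6 points lie in one plane.

Yes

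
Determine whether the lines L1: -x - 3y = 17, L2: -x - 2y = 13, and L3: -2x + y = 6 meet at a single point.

Yes

The three lines meet at one point iff the augmented coefficient matrix [aᵢ bᵢ cᵢ] has rank < 3, i.e. its determinant vanishes.
Here the determinant is 0.
It vanishes, so the lines are concurrent at (-5, -4).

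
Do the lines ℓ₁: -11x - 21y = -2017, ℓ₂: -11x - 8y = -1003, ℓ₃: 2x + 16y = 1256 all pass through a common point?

No

Intersecting ℓ₁ and ℓ₂: solving the 2×2 system gives (x, y) = (379/11, 78).
Substitute into ℓ₃: (2)(379/11) + (16)(78) = 14486/11.
But ℓ₃ requires 1256 ≠ 14486/11, so the three lines have no common point.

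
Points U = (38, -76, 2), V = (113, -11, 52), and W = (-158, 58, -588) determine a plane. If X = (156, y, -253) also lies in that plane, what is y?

247

Coplanarity requires UV · (UW × UX) = 0.
UV = (75, 65, 50), UW = (-196, 134, -590); the triple product is linear in y with coefficient 34450 and constant term -8509150.
Setting it to zero: y = 247.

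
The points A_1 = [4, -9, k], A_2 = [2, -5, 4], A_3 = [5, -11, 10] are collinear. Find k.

8

Collinearity requires A_1A_2 × A_1A_3 = 0; each component is linear in k.
The x-component gives (-6)k + (48) = 0, so k = 8.
The remaining components then also vanish.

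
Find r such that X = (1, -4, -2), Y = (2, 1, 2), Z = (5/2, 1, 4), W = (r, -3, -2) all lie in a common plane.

1

Coplanarity ⇔ det[XY; XZ; XW] = 0.
Expanding, this is linear in r: (10)r + (-10) = 0.
So r = 1.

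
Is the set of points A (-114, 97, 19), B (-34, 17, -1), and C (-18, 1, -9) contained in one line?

No

AB = (80, -80, -20), AC = (96, -96, -28).
AB × AC = (320, 320, 0).
The cross product is nonzero, so the points do not lie on one line.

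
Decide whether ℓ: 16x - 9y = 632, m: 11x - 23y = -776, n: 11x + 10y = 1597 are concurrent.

No

The three lines meet at one point iff the augmented coefficient matrix [aᵢ bᵢ cᵢ] has rank < 3, i.e. its determinant vanishes.
Here the determinant is 807.
Nonzero, so no common point exists.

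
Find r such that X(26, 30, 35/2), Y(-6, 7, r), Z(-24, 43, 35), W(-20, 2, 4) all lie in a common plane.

The points are coplanar iff XY · (XZ × XW) = 0.
Expanding, this is linear in r: (1998)r + (-10989) = 0.
So r = 11/2.

11/2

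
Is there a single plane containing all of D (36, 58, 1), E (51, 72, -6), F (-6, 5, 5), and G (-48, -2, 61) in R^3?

With D as base: DE = (15, 14, -7), DF = (-42, -53, 4), DG = (-84, -60, 60).
DF × DG = (-2940, 2184, -1932).
DE · (DF × DG) = 0.
The scalar triple product vanishes, so the four points are coplanar.

Yes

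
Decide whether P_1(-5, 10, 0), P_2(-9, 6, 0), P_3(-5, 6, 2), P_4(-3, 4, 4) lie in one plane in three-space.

A normal to the plane through P_1, P_2, P_3 is n = P_1P_2 × P_1P_3 = (-8, 8, 16).
The plane has equation n·P = 120. For P_4: n·P_4 = 120.
Equal, so P_4 lies in the plane and all four are coplanar.

Yes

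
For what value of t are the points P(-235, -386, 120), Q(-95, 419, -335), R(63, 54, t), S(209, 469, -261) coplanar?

-52

Normal to plane PQS: n = (82320, -148680, -237720); plane equation n·X = 9518880.
Requiring n·R = 9518880: (-237720)t + (-2842560) = 9518880.
So t = -52.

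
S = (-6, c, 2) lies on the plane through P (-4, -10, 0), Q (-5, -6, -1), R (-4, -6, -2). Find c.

The plane through P, Q, R has equation −4x − 2y − 4z = 36.
Substituting S: (-2)c + (16) = 36, so c = -10.

-10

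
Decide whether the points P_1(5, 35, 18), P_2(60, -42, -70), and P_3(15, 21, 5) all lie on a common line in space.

P_1P_2 = (55, -77, -88), P_1P_3 = (10, -14, -13).
Comparing components 2 and 3: (-77)(-13) − (-88)(-14) = -231 ≠ 0, so P_1P_2 and P_1P_3 are not parallel and the points are not collinear.

No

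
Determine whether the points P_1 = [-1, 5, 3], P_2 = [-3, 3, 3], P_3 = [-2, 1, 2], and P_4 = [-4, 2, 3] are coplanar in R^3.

The four points are coplanar iff the 3×3 determinant with rows P_1P_2, P_1P_3, P_1P_4 is zero.
Rows: (-2, -2, 0), (-1, -4, -1), (-3, -3, 0).
Expanding along the first row: (-2)(-3) − (-2)(-3) + (0)(-9) = 0.
Zero determinant ⇒ coplanar.

Yes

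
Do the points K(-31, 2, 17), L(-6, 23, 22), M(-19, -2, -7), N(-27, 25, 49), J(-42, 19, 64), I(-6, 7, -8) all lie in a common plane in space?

No

The plane through K, L, M has normal n = KL × KM = (-484, 660, -352) and equation n·P = 10340.
Checking the remaining points: n·N = 12320, n·J = 10340, n·I = 10340.
Since n·N = 12320 ≠ 10340, N is off the plane and the points are not all coplanar.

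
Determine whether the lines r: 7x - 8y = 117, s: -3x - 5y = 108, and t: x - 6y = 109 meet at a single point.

Intersecting r and s: solving the 2×2 system gives (x, y) = (-279/59, -1107/59).
Substitute into t: (1)(-279/59) + (-6)(-1107/59) = 6363/59.
But t requires 109 ≠ 6363/59, so the three lines have no common point.

No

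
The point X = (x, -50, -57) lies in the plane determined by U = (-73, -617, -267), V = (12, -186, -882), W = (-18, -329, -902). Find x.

47

The plane through U, V, W has equation −96565x + 20150y + 775z = -5590230.
Substituting X: (-96565)x + (-1051675) = -5590230, so x = 47.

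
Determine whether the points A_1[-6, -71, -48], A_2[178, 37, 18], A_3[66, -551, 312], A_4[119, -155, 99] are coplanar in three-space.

No

A normal to the plane through A_1, A_2, A_3 is n = A_1A_2 × A_1A_3 = (70560, -61488, -96096).
The plane has equation n·P = 8554896. For A_4: n·A_4 = 8413776.
8413776 ≠ 8554896, so A_4 is off the plane.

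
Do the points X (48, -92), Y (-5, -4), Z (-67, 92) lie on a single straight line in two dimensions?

No

XY = (-53, 88), XZ = (-115, 184).
det[XY; XZ] = (-53)(184) − (88)(-115) = 368.
The determinant is nonzero, so they are not collinear.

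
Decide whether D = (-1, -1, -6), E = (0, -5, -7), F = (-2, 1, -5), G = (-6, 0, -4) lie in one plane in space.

A normal to the plane through D, E, F is n = DE × DF = (-2, 0, -2).
The plane has equation n·P = 14. For G: n·G = 20.
20 ≠ 14, so G is off the plane.

No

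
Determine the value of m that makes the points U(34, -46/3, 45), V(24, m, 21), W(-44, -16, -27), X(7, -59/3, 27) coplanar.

Normal to plane UWX: n = (-300, 540, 320); plane equation n·P = -4080.
Requiring n·V = -4080: (540)m + (-480) = -4080.
So m = -20/3.

-20/3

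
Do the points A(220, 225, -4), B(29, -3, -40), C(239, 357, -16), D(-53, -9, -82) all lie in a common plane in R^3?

No

With A as base: AB = (-191, -228, -36), AC = (19, 132, -12), AD = (-273, -234, -78).
AC × AD = (-13104, 4758, 31590).
AB · (AC × AD) = 280800.
Since 280800 ≠ 0, the four points are not coplanar.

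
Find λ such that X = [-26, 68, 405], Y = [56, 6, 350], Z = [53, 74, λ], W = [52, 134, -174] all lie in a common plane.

The points are coplanar iff XY · (XZ × XW) = 0.
Expanding, this is linear in λ: (-10248)λ + (768600) = 0.
So λ = 75.

75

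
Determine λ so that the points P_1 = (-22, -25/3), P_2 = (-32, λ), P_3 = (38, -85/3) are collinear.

-5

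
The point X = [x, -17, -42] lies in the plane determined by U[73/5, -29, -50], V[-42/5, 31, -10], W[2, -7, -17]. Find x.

10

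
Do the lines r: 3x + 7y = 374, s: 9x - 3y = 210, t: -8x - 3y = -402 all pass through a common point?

Yes

Intersecting r and s: solving the 2×2 system gives (x, y) = (36, 38).
Substitute into t: (-8)(36) + (-3)(38) = -402.
This equals -402, so (36, 38) lies on all three lines and they are concurrent.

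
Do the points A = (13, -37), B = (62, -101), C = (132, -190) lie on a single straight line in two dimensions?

AB = (49, -64), AC = (119, -153).
Twice the signed area of △ABC is (49)(-153) − (-64)(119) = 119.
The area is nonzero, so the three points are not collinear.

No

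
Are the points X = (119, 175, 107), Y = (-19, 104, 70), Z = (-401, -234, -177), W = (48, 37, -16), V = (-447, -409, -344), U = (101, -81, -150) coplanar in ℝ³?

The plane through X, Y, Z has normal n = XY × XZ = (5031, -19952, 19522) and equation n·P = -804057.
Checking the remaining points: n·W = -809088, n·V = -804057, n·U = -804057.
Since n·W = -809088 ≠ -804057, W is off the plane and the points are not all coplanar.

No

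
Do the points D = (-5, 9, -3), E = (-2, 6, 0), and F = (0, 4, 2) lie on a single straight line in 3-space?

DE = (3, -3, 3), DF = (5, -5, 5).
DE × DF = (0, 0, 0).
The cross product vanishes, so the three points are collinear.

Yes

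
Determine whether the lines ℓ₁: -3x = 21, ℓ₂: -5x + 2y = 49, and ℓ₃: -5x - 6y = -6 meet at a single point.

The three lines meet at one point iff the augmented coefficient matrix [aᵢ bᵢ cᵢ] has rank < 3, i.e. its determinant vanishes.
Here the determinant is -6.
Nonzero, so no common point exists.

No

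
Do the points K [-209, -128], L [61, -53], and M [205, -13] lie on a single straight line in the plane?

Yes

KL = (270, 75), KM = (414, 115).
Checking proportionality: KM = 23/15·KL, so the vectors are parallel and the points are collinear.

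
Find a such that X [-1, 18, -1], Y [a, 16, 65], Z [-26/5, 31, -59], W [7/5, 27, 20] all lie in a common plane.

23/5

Normal to plane XZW: n = (795, -51, -69); plane equation n·P = -1644.
Requiring n·Y = -1644: (795)a + (-5301) = -1644.
So a = 23/5.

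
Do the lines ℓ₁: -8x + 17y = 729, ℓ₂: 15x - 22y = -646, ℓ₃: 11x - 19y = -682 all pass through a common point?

No

The three lines meet at one point iff the augmented coefficient matrix [aᵢ bᵢ cᵢ] has rank < 3, i.e. its determinant vanishes.
Here the determinant is -79.
Nonzero, so no common point exists.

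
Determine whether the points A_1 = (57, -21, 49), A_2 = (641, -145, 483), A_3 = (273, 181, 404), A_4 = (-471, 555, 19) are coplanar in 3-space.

With A_1 as base: A_1A_2 = (584, -124, 434), A_1A_3 = (216, 202, 355), A_1A_4 = (-528, 576, -30).
A_1A_3 × A_1A_4 = (-210540, -180960, 231072).
A_1A_2 · (A_1A_3 × A_1A_4) = -231072.
Since -231072 ≠ 0, the four points are not coplanar.

No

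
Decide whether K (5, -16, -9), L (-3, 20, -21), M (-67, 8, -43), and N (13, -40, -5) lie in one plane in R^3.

No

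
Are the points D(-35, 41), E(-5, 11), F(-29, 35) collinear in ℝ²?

Yes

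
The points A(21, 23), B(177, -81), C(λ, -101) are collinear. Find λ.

Collinearity: (C − A) must be parallel to (B − A) = (156, -104).
Cross-multiplying the components: (λ − 21)·(-104) = (-124)·(156).
Solving gives λ = 207.

207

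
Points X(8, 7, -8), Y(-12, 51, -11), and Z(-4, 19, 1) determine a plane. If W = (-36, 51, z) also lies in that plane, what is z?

25

A normal to the plane is n = XY × XZ = (432, 216, 288).
W lies in the plane iff n · XW = 0.
This gives (288)z + (-7200) = 0, so z = 25.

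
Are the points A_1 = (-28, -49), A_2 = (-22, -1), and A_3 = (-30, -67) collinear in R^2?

A_1A_2 = (6, 48), A_1A_3 = (-2, -18).
If collinear, A_1A_3 would be a scalar multiple of A_1A_2. But (6)·(-18) ≠ (48)·(-2) (difference -12), so they are not parallel; the points are not collinear.

No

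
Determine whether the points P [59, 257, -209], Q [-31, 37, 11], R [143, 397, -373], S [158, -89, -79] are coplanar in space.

The four points are coplanar iff the 3×3 determinant with rows PQ, PR, PS is zero.
Rows: (-90, -220, 220), (84, 140, -164), (99, -346, 130).
Expanding along the first row: (-90)(-38544) − (-220)(27156) + (220)(-42924) = 0.
Zero determinant ⇒ coplanar.

Yes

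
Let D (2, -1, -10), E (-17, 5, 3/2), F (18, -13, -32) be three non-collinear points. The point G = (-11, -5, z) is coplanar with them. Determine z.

-33/2

The plane through D, E, F has equation 6x − 234y + 132z = -1074.
Substituting G: (132)z + (1104) = -1074, so z = -33/2.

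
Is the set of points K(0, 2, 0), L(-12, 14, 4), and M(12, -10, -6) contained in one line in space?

No

KL = (-12, 12, 4), KM = (12, -12, -6).
KL × KM = (-24, -24, 0).
The cross product is nonzero, so the points do not lie on one line.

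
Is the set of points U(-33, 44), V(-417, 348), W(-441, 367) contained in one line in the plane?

Yes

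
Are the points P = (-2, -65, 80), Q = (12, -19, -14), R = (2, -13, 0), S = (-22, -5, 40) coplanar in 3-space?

No

The four points are coplanar iff the 3×3 determinant with rows PQ, PR, PS is zero.
Rows: (14, 46, -94), (4, 52, -80), (-20, 60, -40).
Expanding along the first row: (14)(2720) − (46)(-1760) + (-94)(1280) = -1280.
Nonzero ⇒ not coplanar.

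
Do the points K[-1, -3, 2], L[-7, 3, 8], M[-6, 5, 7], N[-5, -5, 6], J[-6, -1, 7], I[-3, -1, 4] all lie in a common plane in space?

Yes

The plane through K, L, M has normal n = KL × KM = (-18, 0, -18) and equation n·P = -18.
Checking the remaining points: n·N = -18, n·J = -18, n·I = -18.
All equal -18, so all 6 points lie in one plane.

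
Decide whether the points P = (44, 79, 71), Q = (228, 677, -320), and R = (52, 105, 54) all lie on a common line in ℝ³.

PQ = (184, 598, -391), PR = (8, 26, -17).
Each component of PR is 1/23 times the corresponding component of PQ, so PR = 1/23·PQ and the points are collinear.

Yes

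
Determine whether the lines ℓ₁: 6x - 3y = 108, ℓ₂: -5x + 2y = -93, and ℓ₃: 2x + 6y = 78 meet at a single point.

Yes

Intersecting ℓ₁ and ℓ₂: solving the 2×2 system gives (x, y) = (21, 6).
Substitute into ℓ₃: (2)(21) + (6)(6) = 78.
This equals 78, so (21, 6) lies on all three lines and they are concurrent.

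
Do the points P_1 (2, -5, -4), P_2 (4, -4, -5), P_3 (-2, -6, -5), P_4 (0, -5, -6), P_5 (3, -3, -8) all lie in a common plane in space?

No

The plane through P_1, P_2, P_3 has normal n = P_1P_2 × P_1P_3 = (-2, 6, 2) and equation n·P = -42.
Checking the remaining points: n·P_4 = -42, n·P_5 = -40.
Since n·P_5 = -40 ≠ -42, P_5 is off the plane and the points are not all coplanar.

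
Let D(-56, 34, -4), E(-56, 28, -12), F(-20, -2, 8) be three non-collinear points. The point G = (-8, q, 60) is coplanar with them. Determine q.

22

The plane through D, E, F has equation −360x − 288y + 216z = 9504.
Substituting G: (-288)q + (15840) = 9504, so q = 22.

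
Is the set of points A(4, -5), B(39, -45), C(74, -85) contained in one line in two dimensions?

AB = (35, -40), AC = (70, -80).
Twice the signed area of △ABC is (35)(-80) − (-40)(70) = 0.
The triangle is degenerate (zero area), so the points are collinear.

Yes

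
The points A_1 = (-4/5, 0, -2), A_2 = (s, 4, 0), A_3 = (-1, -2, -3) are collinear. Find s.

Direction A_1A_3 = (-1/5, -2, -1). From the y-coordinate of A_2, the parameter along the line is τ = (4 − 0)/(-2) = -2.
Then s = (-4/5) + (-2)·(-1/5) = -2/5.

-2/5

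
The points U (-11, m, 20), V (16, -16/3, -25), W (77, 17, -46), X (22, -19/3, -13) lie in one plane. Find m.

-70/3

The points are coplanar iff UV · (UW × UX) = 0.
Expanding, this is linear in m: (858)m + (20020) = 0.
So m = -70/3.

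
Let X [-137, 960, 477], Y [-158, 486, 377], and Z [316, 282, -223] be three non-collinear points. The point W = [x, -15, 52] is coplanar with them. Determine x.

The plane through X, Y, Z has equation 264000x − 60000y + 228960z = 15445920.
Substituting W: (264000)x + (12805920) = 15445920, so x = 10.

10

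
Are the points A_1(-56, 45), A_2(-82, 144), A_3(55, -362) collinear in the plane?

A_1A_2 = (-26, 99), A_1A_3 = (111, -407).
Twice the signed area of △A_1A_2A_3 is (-26)(-407) − (99)(111) = -407.
The area is nonzero, so the three points are not collinear.

No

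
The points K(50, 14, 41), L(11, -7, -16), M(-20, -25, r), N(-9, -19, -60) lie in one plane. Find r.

-77

Coplanarity ⇔ det[KL; KM; KN] = 0.
Expanding, this is linear in r: (-48)r + (-3696) = 0.
So r = -77.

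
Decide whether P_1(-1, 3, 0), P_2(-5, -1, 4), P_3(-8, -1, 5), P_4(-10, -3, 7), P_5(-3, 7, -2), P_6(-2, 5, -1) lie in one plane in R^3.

The plane through P_1, P_2, P_3 has normal n = P_1P_2 × P_1P_3 = (-4, -8, -12) and equation n·P = -20.
Checking the remaining points: n·P_4 = -20, n·P_5 = -20, n·P_6 = -20.
All equal -20, so all 6 points lie in one plane.

Yes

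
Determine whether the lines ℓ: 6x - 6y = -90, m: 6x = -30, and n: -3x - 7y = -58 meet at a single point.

No

Intersecting ℓ and m: solving the 2×2 system gives (x, y) = (-5, 10).
Substitute into n: (-3)(-5) + (-7)(10) = -55.
But n requires -58 ≠ -55, so the three lines have no common point.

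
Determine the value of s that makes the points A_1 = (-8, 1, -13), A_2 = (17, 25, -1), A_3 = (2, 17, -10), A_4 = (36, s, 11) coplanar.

The points are coplanar iff A_1A_2 · (A_1A_3 × A_1A_4) = 0.
Expanding, this is linear in s: (45)s + (-1485) = 0.
So s = 33.

33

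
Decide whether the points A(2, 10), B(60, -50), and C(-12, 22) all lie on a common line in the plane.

AB = (58, -60), AC = (-14, 12).
Twice the signed area of △ABC is (58)(12) − (-60)(-14) = -144.
The area is nonzero, so the three points are not collinear.

No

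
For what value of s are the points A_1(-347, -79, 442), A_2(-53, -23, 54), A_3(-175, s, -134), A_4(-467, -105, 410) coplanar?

-52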